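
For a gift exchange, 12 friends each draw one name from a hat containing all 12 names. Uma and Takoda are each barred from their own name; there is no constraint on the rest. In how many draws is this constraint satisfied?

402796800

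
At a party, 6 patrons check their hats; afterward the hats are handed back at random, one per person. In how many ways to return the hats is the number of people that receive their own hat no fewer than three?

56

Sum C(6,i)·!(6-i) for i = 3..6:
  i=3: C(6,3)·!3 = 20·2 = 40
  i=4: C(6,4)·!2 = 15·1 = 15
  i=5: C(6,5)·!1 = 6·0 = 0
  i=6: C(6,6)·!0 = 1·1 = 1
Total = 56.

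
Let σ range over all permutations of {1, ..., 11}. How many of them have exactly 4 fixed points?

611820

Pick the 4 fixed positions: C(11,4) = 330 ways.
The remaining 7 must be deranged: !7 = 1854.
Total: 330 × 1854 = 611820.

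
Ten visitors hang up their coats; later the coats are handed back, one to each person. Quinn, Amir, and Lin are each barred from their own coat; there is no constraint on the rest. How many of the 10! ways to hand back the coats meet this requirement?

Inclusion-exclusion on the 3 forbidden self-matches:
Σ_{j=0}^{3} (-1)^j C(3,j)(10-j)!
= C(3,0)·10! - C(3,1)·9! + C(3,2)·8! - C(3,3)·7!
= 3628800 - 1088640 + 120960 - 5040
= 2656080

2656080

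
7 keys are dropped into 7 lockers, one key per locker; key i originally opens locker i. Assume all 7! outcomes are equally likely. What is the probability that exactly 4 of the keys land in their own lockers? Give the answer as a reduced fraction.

Favorable outcomes: C(7,4)·!3 = 35·2 = 70.
Total outcomes: 7! = 5040.
Probability = 70/5040 = 1/72.

1/72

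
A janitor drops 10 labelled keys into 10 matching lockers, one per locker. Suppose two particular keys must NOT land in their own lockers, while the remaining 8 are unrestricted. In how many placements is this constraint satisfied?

Inclusion-exclusion on the 2 forbidden self-matches:
Σ_{j=0}^{2} (-1)^j C(2,j)(10-j)!
= C(2,0)·10! - C(2,1)·9! + C(2,2)·8!
= 3628800 - 725760 + 40320
= 2943360

2943360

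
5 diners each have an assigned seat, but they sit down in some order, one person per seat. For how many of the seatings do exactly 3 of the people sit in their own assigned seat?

10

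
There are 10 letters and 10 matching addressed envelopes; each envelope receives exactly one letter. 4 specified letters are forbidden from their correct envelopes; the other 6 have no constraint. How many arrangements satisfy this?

Inclusion-exclusion on the 4 forbidden self-matches:
Σ_{j=0}^{4} (-1)^j C(4,j)(10-j)!
= C(4,0)·10! - C(4,1)·9! + C(4,2)·8! - C(4,3)·7! + C(4,4)·6!
= 3628800 - 1451520 + 241920 - 20160 + 720
= 2399760

2399760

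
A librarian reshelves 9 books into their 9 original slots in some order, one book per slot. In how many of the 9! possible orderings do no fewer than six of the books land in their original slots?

205

Sum C(9,i)·!(9-i) for i = 6..9:
  i=6: C(9,6)·!3 = 84·2 = 168
  i=7: C(9,7)·!2 = 36·1 = 36
  i=8: C(9,8)·!1 = 9·0 = 0
  i=9: C(9,9)·!0 = 1·1 = 1
Total = 205.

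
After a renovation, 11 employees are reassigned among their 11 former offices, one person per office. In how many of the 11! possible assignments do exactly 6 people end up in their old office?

20328

Choose which 6 of the 11 are fixed: C(11,6) = 462.
The remaining 5 must be deranged: !5 = 44.
Total: 462 × 44 = 20328.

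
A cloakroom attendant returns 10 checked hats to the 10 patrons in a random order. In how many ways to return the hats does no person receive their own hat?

1334961

Use !n = n·!(n-1) + (-1)^n.
!10 = 10·133496 + 1 = 1334961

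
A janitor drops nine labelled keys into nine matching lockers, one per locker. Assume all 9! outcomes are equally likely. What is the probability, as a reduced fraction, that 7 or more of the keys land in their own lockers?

37/362880

Favorable outcomes: Σ_{i≥7} C(9,i)·!(9-i) = 36·1 + 9·0 + 1·1 = 37.
Total outcomes: 9! = 362880.
Probability = 37/362880 = 37/362880.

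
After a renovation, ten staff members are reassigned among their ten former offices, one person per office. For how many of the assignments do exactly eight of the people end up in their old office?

Pick the 8 fixed positions: C(10,8) = 45 ways.
The other 2 form a derangement: !2 = 1.
Total: 45 × 1 = 45.

45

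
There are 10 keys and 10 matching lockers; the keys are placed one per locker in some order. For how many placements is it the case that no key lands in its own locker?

1334961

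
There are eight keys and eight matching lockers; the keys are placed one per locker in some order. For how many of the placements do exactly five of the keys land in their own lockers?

112

Choose which 5 of the 8 are fixed: C(8,5) = 56.
The remaining 3 must be deranged: !3 = 2.
Total: 56 × 2 = 112.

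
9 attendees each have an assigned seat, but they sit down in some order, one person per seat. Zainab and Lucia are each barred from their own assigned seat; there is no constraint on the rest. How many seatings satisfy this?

287280

Inclusion-exclusion on the 2 forbidden self-matches:
Σ_{j=0}^{2} (-1)^j C(2,j)(9-j)!
= C(2,0)·9! - C(2,1)·8! + C(2,2)·7!
= 362880 - 80640 + 5040
= 287280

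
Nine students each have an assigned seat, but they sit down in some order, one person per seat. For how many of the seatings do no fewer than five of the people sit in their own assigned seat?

# with exactly i fixed is C(9,i)·!(9-i); sum over i=5..9:
  i=5: C(9,5)·!4 = 126·9 = 1134
  i=6: C(9,6)·!3 = 84·2 = 168
  i=7: C(9,7)·!2 = 36·1 = 36
  i=8: C(9,8)·!1 = 9·0 = 0
  i=9: C(9,9)·!0 = 1·1 = 1
Total = 1339.

1339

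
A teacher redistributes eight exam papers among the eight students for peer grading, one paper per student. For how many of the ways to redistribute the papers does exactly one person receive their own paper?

14832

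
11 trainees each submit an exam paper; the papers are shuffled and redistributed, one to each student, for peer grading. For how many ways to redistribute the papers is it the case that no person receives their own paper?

14684570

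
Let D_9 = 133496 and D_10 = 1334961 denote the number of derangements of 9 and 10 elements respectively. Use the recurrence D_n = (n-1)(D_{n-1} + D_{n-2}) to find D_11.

14684570

D_11 = (11-1)·(D_10 + D_9) = 10·(1334961 + 133496) = 10·1468457 = 14684570.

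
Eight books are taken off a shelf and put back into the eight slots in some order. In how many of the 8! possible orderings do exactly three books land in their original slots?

2464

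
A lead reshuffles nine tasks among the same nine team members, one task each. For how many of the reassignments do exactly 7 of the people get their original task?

36

Pick the 7 fixed positions: C(9,7) = 36 ways.
The remaining 2 must be deranged: !2 = 1.
Total: 36 × 1 = 36.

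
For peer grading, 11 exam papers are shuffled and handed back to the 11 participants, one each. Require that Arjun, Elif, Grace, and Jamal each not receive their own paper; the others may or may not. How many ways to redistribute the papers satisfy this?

27422640

Let A_j be the event that the j-th constrained one is fixed. By inclusion-exclusion over the 4 events:
Σ_{j=0}^{4} (-1)^j C(4,j)(11-j)!
= C(4,0)·11! - C(4,1)·10! + C(4,2)·9! - C(4,3)·8! + C(4,4)·7!
= 39916800 - 14515200 + 2177280 - 161280 + 5040
= 27422640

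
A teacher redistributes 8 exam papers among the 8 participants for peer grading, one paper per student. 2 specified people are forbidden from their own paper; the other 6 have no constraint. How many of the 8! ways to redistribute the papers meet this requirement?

30960

Let A_j be the event that the j-th constrained one is fixed. By inclusion-exclusion over the 2 events:
Σ_{j=0}^{2} (-1)^j C(2,j)(8-j)!
= C(2,0)·8! - C(2,1)·7! + C(2,2)·6!
= 40320 - 10080 + 720
= 30960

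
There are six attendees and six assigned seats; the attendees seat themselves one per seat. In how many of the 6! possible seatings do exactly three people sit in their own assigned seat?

40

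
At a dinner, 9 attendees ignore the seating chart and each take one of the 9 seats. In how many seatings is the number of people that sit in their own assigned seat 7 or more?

37

Sum C(9,i)·!(9-i) for i = 7..9:
  i=7: C(9,7)·!2 = 36·1 = 36
  i=8: C(9,8)·!1 = 9·0 = 0
  i=9: C(9,9)·!0 = 1·1 = 1
Total = 37.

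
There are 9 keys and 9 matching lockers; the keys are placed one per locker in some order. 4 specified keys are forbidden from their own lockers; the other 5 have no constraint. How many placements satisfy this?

229080

Let A_j be the event that the j-th constrained one is fixed. By inclusion-exclusion over the 4 events:
Σ_{j=0}^{4} (-1)^j C(4,j)(9-j)!
= C(4,0)·9! - C(4,1)·8! + C(4,2)·7! - C(4,3)·6! + C(4,4)·5!
= 362880 - 161280 + 30240 - 2880 + 120
= 229080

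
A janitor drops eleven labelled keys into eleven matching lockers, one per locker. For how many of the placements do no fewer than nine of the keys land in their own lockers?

56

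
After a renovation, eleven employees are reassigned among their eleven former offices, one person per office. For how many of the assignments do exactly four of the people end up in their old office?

611820

Choose which 4 of the 11 are fixed: C(11,4) = 330.
The other 7 form a derangement: !7 = 1854.
Total: 330 × 1854 = 611820.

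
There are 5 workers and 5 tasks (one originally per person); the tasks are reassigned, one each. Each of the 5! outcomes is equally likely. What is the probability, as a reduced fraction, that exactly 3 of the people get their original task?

1/12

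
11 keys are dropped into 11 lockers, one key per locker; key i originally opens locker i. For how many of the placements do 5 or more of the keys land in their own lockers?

146114

# with exactly i fixed is C(11,i)·!(11-i); sum over i=5..11:
  i=5: C(11,5)·!6 = 462·265 = 122430
  i=6: C(11,6)·!5 = 462·44 = 20328
  i=7: C(11,7)·!4 = 330·9 = 2970
  i=8: C(11,8)·!3 = 165·2 = 330
  i=9: C(11,9)·!2 = 55·1 = 55
  i=10: C(11,10)·!1 = 11·0 = 0
  i=11: C(11,11)·!0 = 1·1 = 1
Total = 146114.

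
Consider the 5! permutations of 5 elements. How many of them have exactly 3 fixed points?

Choose which 3 of the 5 are fixed: C(5,3) = 10.
The other 2 form a derangement: !2 = 1.
Total: 10 × 1 = 10.

10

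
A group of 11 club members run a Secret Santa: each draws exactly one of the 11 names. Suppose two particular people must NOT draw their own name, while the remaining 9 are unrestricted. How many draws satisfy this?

33022080

Let A_j be the event that the j-th constrained one is fixed. By inclusion-exclusion over the 2 events:
Σ_{j=0}^{2} (-1)^j C(2,j)(11-j)!
= C(2,0)·11! - C(2,1)·10! + C(2,2)·9!
= 39916800 - 7257600 + 362880
= 33022080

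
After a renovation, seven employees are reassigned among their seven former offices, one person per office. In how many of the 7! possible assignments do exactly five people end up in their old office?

21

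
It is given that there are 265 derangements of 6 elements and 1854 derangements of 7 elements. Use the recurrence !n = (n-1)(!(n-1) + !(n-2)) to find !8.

14833

!8 = (8-1)·(!7 + !6) = 7·(1854 + 265) = 7·2119 = 14833.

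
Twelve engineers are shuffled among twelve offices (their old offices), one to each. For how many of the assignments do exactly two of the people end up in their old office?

88107426

Choose which 2 of the 12 are fixed: C(12,2) = 66.
The remaining 10 must be deranged: !10 = 1334961.
Total: 66 × 1334961 = 88107426.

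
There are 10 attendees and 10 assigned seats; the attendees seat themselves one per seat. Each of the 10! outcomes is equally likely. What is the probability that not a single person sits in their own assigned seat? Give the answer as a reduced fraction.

16481/44800

Favorable outcomes: !10 = 1334961.
Total outcomes: 10! = 3628800.
Probability = 1334961/3628800 = 16481/44800.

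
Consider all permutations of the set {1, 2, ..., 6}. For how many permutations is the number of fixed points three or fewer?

704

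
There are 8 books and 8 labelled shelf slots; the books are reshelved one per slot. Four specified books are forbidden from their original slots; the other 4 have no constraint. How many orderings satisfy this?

24024

Let A_j be the event that the j-th constrained one is fixed. By inclusion-exclusion over the 4 events:
Σ_{j=0}^{4} (-1)^j C(4,j)(8-j)!
= C(4,0)·8! - C(4,1)·7! + C(4,2)·6! - C(4,3)·5! + C(4,4)·4!
= 40320 - 20160 + 4320 - 480 + 24
= 24024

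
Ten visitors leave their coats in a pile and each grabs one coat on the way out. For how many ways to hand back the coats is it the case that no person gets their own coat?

1334961

By inclusion-exclusion, !10 = Σ (-1)^k · 10!/k! for k=0..10
= 10! - 10!/1! + 10!/2! - 10!/3! + 10!/4! - 10!/5! + 10!/6! - 10!/7! + 10!/8! - 10!/9! + 10!/10!
= 3628800 - 3628800 + 1814400 - 604800 + 151200 - 30240 + 5040 - 720 + 90 - 10 + 1
= 1334961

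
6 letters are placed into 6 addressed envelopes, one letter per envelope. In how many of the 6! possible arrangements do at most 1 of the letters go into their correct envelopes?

529

# with exactly i fixed is C(6,i)·!(6-i); sum over i=0..1:
  i=0: C(6,0)·!6 = 1·265 = 265
  i=1: C(6,1)·!5 = 6·44 = 264
Total = 529.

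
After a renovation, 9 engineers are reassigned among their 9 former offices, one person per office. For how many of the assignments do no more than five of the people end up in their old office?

Sum C(9,i)·!(9-i) for i = 0..5:
  i=0: C(9,0)·!9 = 1·133496 = 133496
  i=1: C(9,1)·!8 = 9·14833 = 133497
  i=2: C(9,2)·!7 = 36·1854 = 66744
  i=3: C(9,3)·!6 = 84·265 = 22260
  i=4: C(9,4)·!5 = 126·44 = 5544
  i=5: C(9,5)·!4 = 126·9 = 1134
Total = 362675.

362675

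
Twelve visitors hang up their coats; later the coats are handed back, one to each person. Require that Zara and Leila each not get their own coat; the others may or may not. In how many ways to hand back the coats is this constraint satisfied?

402796800

Let A_j be the event that the j-th constrained one is fixed. By inclusion-exclusion over the 2 events:
Σ_{j=0}^{2} (-1)^j C(2,j)(12-j)!
= C(2,0)·12! - C(2,1)·11! + C(2,2)·10!
= 479001600 - 79833600 + 3628800
= 402796800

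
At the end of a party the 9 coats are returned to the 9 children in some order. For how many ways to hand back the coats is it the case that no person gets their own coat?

!9 = 9! · Σ_{k=0}^{9} (-1)^k/k!
= 9! - 9!/1! + 9!/2! - 9!/3! + 9!/4! - 9!/5! + 9!/6! - 9!/7! + 9!/8! - 9!/9!
= 362880 - 362880 + 181440 - 60480 + 15120 - 3024 + 504 - 72 + 9 - 1
= 133496

133496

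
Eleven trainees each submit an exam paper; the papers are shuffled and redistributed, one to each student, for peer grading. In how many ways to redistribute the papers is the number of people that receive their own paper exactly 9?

55

Pick the 9 fixed positions: C(11,9) = 55 ways.
The other 2 form a derangement: !2 = 1.
Total: 55 × 1 = 55.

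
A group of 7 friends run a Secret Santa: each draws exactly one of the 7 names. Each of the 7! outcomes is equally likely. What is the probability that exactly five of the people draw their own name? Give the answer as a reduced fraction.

Favorable outcomes: C(7,5)·!2 = 21·1 = 21.
Total outcomes: 7! = 5040.
Probability = 21/5040 = 1/240.

1/240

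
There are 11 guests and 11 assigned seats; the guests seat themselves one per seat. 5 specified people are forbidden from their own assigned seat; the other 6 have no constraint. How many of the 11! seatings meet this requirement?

Let A_j be the event that the j-th constrained one is fixed. By inclusion-exclusion over the 5 events:
Σ_{j=0}^{5} (-1)^j C(5,j)(11-j)!
= C(5,0)·11! - C(5,1)·10! + C(5,2)·9! - C(5,3)·8! + C(5,4)·7! - C(5,5)·6!
= 39916800 - 18144000 + 3628800 - 403200 + 25200 - 720
= 25022880

25022880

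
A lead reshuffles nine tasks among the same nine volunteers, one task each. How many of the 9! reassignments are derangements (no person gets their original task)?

133496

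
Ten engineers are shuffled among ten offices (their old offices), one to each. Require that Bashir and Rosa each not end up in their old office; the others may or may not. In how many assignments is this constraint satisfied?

2943360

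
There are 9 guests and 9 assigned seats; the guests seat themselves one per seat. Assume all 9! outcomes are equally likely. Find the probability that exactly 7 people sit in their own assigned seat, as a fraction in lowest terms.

Favorable outcomes: C(9,7)·!2 = 36·1 = 36.
Total outcomes: 9! = 362880.
Probability = 36/362880 = 1/10080.

1/10080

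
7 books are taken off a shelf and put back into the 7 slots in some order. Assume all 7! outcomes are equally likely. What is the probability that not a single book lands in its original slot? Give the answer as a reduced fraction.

103/280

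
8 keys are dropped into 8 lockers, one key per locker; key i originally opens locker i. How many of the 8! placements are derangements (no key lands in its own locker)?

!8 = 8! · Σ_{k=0}^{8} (-1)^k/k!
= 8! - 8!/1! + 8!/2! - 8!/3! + 8!/4! - 8!/5! + 8!/6! - 8!/7! + 8!/8!
= 40320 - 40320 + 20160 - 6720 + 1680 - 336 + 56 - 8 + 1
= 14833

14833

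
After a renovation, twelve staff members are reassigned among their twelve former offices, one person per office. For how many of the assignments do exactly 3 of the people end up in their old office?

29369120

Choose which 3 of the 12 are fixed: C(12,3) = 220.
The remaining 9 must be deranged: !9 = 133496.
Total: 220 × 133496 = 29369120.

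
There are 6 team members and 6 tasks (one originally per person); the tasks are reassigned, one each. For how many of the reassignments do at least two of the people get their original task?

Sum C(6,i)·!(6-i) for i = 2..6:
  i=2: C(6,2)·!4 = 15·9 = 135
  i=3: C(6,3)·!3 = 20·2 = 40
  i=4: C(6,4)·!2 = 15·1 = 15
  i=5: C(6,5)·!1 = 6·0 = 0
  i=6: C(6,6)·!0 = 1·1 = 1
Total = 191.

191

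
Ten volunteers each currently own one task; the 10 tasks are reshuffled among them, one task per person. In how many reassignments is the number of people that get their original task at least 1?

2293839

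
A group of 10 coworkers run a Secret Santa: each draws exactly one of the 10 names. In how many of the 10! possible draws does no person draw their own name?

By inclusion-exclusion, !10 = Σ (-1)^k · 10!/k! for k=0..10
= 10! - 10!/1! + 10!/2! - 10!/3! + 10!/4! - 10!/5! + 10!/6! - 10!/7! + 10!/8! - 10!/9! + 10!/10!
= 3628800 - 3628800 + 1814400 - 604800 + 151200 - 30240 + 5040 - 720 + 90 - 10 + 1
= 1334961

1334961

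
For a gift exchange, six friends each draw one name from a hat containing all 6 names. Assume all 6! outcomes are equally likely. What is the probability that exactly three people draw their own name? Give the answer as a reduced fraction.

1/18

Favorable outcomes: C(6,3)·!3 = 20·2 = 40.
Total outcomes: 6! = 720.
Probability = 40/720 = 1/18.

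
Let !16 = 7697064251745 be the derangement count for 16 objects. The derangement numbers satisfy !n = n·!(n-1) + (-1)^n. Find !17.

!17 = 17·7697064251745 - 1 = 130850092279664.

130850092279664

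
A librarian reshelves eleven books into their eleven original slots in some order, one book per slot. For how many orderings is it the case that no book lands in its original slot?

14684570

!11 is the nearest integer to 11!/e.
11! = 39916800, and 39916800/e ≈ 14684570.08, so !11 = 14684570.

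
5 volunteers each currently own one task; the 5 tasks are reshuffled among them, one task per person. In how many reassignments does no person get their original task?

The subfactorial !5 = [5!/e] (nearest integer).
5! = 120, and 120/e ≈ 44.15, so !5 = 44.

44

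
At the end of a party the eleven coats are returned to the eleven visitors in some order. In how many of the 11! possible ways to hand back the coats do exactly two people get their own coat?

7342280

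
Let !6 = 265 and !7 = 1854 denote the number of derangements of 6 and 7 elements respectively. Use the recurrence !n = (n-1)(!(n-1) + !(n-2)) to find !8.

!8 = (8-1)·(!7 + !6) = 7·(1854 + 265) = 7·2119 = 14833.

14833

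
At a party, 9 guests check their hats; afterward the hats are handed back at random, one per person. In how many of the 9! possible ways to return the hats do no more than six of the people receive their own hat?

Sum C(9,i)·!(9-i) for i = 0..6:
  i=0: C(9,0)·!9 = 1·133496 = 133496
  i=1: C(9,1)·!8 = 9·14833 = 133497
  i=2: C(9,2)·!7 = 36·1854 = 66744
  i=3: C(9,3)·!6 = 84·265 = 22260
  i=4: C(9,4)·!5 = 126·44 = 5544
  i=5: C(9,5)·!4 = 126·9 = 1134
  i=6: C(9,6)·!3 = 84·2 = 168
Total = 362843.

362843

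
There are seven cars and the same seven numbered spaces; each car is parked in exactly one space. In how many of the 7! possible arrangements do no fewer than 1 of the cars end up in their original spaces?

Sum C(7,i)·!(7-i) for i = 1..7:
  i=1: C(7,1)·!6 = 7·265 = 1855
  i=2: C(7,2)·!5 = 21·44 = 924
  i=3: C(7,3)·!4 = 35·9 = 315
  i=4: C(7,4)·!3 = 35·2 = 70
  i=5: C(7,5)·!2 = 21·1 = 21
  i=6: C(7,6)·!1 = 7·0 = 0
  i=7: C(7,7)·!0 = 1·1 = 1
Total = 3186.

3186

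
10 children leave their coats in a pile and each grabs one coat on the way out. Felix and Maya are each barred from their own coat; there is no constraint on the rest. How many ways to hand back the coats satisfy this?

Inclusion-exclusion on the 2 forbidden self-matches:
Σ_{j=0}^{2} (-1)^j C(2,j)(10-j)!
= C(2,0)·10! - C(2,1)·9! + C(2,2)·8!
= 3628800 - 725760 + 40320
= 2943360

2943360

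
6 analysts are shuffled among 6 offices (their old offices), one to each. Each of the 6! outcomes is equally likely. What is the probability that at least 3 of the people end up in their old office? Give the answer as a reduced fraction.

7/90

Favorable outcomes: Σ_{i≥3} C(6,i)·!(6-i) = 20·2 + 15·1 + 6·0 + 1·1 = 56.
Total outcomes: 6! = 720.
Probability = 56/720 = 7/90.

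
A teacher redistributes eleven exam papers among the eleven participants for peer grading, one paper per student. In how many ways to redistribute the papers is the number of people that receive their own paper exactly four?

Choose which 4 of the 11 are fixed: C(11,4) = 330.
The remaining 7 must be deranged: !7 = 1854.
Total: 330 × 1854 = 611820.

611820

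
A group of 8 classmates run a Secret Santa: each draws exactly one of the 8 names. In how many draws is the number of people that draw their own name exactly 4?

630

Pick the 4 fixed positions: C(8,4) = 70 ways.
The remaining 4 must be deranged: !4 = 9.
Total: 70 × 9 = 630.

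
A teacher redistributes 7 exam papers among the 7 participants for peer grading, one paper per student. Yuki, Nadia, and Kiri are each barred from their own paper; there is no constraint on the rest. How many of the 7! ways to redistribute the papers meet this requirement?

Let A_j be the event that the j-th constrained one is fixed. By inclusion-exclusion over the 3 events:
Σ_{j=0}^{3} (-1)^j C(3,j)(7-j)!
= C(3,0)·7! - C(3,1)·6! + C(3,2)·5! - C(3,3)·4!
= 5040 - 2160 + 360 - 24
= 3216

3216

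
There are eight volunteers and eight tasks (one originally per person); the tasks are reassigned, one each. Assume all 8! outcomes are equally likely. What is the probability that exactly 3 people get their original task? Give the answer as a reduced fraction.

Favorable outcomes: C(8,3)·!5 = 56·44 = 2464.
Total outcomes: 8! = 40320.
Probability = 2464/40320 = 11/180.

11/180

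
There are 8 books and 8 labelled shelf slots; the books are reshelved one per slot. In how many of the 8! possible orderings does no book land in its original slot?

14833

!8 is the nearest integer to 8!/e.
8! = 40320, and 40320/e ≈ 14832.90, so !8 = 14833.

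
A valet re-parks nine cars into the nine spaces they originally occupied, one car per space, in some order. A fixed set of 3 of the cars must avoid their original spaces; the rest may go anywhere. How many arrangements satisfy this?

Let A_j be the event that the j-th constrained one is fixed. By inclusion-exclusion over the 3 events:
Σ_{j=0}^{3} (-1)^j C(3,j)(9-j)!
= C(3,0)·9! - C(3,1)·8! + C(3,2)·7! - C(3,3)·6!
= 362880 - 120960 + 15120 - 720
= 256320

256320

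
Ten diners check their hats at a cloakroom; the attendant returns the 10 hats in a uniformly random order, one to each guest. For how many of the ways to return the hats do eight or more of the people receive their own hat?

# with exactly i fixed is C(10,i)·!(10-i); sum over i=8..10:
  i=8: C(10,8)·!2 = 45·1 = 45
  i=9: C(10,9)·!1 = 10·0 = 0
  i=10: C(10,10)·!0 = 1·1 = 1
Total = 46.

46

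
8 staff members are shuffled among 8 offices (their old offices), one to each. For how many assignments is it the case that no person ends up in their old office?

14833

!8 = 8! · Σ_{k=0}^{8} (-1)^k/k!
= 8! - 8!/1! + 8!/2! - 8!/3! + 8!/4! - 8!/5! + 8!/6! - 8!/7! + 8!/8!
= 40320 - 40320 + 20160 - 6720 + 1680 - 336 + 56 - 8 + 1
= 14833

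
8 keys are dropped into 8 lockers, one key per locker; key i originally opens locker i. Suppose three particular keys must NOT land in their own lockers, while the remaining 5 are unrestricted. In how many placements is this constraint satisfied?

27240

Let A_j be the event that the j-th constrained one is fixed. By inclusion-exclusion over the 3 events:
Σ_{j=0}^{3} (-1)^j C(3,j)(8-j)!
= C(3,0)·8! - C(3,1)·7! + C(3,2)·6! - C(3,3)·5!
= 40320 - 15120 + 2160 - 120
= 27240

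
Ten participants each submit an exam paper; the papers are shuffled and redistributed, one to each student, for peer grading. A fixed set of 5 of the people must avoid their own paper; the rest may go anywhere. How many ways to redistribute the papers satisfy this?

2170680

Let A_j be the event that the j-th constrained one is fixed. By inclusion-exclusion over the 5 events:
Σ_{j=0}^{5} (-1)^j C(5,j)(10-j)!
= C(5,0)·10! - C(5,1)·9! + C(5,2)·8! - C(5,3)·7! + C(5,4)·6! - C(5,5)·5!
= 3628800 - 1814400 + 403200 - 50400 + 3600 - 120
= 2170680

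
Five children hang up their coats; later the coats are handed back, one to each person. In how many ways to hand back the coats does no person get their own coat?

44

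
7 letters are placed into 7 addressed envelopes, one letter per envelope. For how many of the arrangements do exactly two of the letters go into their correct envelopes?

924

Pick the 2 fixed positions: C(7,2) = 21 ways.
The other 5 form a derangement: !5 = 44.
Total: 21 × 44 = 924.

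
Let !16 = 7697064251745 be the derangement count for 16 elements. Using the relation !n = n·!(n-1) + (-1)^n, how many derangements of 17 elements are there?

130850092279664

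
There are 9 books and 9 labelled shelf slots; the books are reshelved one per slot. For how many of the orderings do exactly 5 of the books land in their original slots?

Pick the 5 fixed positions: C(9,5) = 126 ways.
The remaining 4 must be deranged: !4 = 9.
Total: 126 × 9 = 1134.

1134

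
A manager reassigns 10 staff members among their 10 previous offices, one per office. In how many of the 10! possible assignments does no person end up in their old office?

1334961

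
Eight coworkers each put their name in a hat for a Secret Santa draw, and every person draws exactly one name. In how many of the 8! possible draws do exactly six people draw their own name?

Choose which 6 of the 8 are fixed: C(8,6) = 28.
The other 2 form a derangement: !2 = 1.
Total: 28 × 1 = 28.

28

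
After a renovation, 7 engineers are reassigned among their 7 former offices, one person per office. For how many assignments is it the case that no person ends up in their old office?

Recurrence: !7 = 6·(!6 + !5).
!7 = 6·(265 + 44) = 6·309 = 1854

1854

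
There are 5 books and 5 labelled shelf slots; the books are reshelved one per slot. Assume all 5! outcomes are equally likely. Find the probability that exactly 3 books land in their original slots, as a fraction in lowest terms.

1/12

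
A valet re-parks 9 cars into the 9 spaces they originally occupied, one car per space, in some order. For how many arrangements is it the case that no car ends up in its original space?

133496

By inclusion-exclusion, !9 = Σ (-1)^k · 9!/k! for k=0..9
= 9! - 9!/1! + 9!/2! - 9!/3! + 9!/4! - 9!/5! + 9!/6! - 9!/7! + 9!/8! - 9!/9!
= 362880 - 362880 + 181440 - 60480 + 15120 - 3024 + 504 - 72 + 9 - 1
= 133496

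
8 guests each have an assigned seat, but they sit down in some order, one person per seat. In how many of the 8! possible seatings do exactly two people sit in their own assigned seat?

Pick the 2 fixed positions: C(8,2) = 28 ways.
The other 6 form a derangement: !6 = 265.
Total: 28 × 265 = 7420.

7420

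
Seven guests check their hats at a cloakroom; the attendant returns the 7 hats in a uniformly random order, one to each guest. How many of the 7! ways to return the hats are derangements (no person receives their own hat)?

1854

!7 is the nearest integer to 7!/e.
7! = 5040, and 5040/e ≈ 1854.11, so !7 = 1854.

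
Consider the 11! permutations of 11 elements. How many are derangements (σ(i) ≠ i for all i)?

!11 = 11! · Σ_{k=0}^{11} (-1)^k/k!
= 11! - 11!/1! + 11!/2! - 11!/3! + 11!/4! - 11!/5! + 11!/6! - 11!/7! + 11!/8! - 11!/9! + 11!/10! - 11!/11!
= 39916800 - 39916800 + 19958400 - 6652800 + 1663200 - 332640 + 55440 - 7920 + 990 - 110 + 11 - 1
= 14684570

14684570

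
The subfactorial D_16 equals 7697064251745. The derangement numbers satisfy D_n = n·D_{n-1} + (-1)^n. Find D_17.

130850092279664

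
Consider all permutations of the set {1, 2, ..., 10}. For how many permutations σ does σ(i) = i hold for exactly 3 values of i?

222480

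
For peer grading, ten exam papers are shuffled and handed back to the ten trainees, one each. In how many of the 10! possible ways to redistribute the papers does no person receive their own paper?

1334961

The subfactorial !10 = [10!/e] (nearest integer).
10! = 3628800, and 3628800/e ≈ 1334960.92, so !10 = 1334961.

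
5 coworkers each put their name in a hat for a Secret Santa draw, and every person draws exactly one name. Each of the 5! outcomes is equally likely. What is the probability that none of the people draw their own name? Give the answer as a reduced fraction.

11/30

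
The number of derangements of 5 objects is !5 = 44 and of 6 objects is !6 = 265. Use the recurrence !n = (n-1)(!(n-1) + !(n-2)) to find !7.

!7 = (7-1)·(!6 + !5) = 6·(265 + 44) = 6·309 = 1854.

1854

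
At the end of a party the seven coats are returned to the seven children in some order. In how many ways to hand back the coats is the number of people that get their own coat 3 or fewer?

# with exactly i fixed is C(7,i)·!(7-i); sum over i=0..3:
  i=0: C(7,0)·!7 = 1·1854 = 1854
  i=1: C(7,1)·!6 = 7·265 = 1855
  i=2: C(7,2)·!5 = 21·44 = 924
  i=3: C(7,3)·!4 = 35·9 = 315
Total = 4948.

4948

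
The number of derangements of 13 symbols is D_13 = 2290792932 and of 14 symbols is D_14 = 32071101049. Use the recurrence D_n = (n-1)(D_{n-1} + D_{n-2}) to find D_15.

481066515734

D_15 = (15-1)·(D_14 + D_13) = 14·(32071101049 + 2290792932) = 14·34361893981 = 481066515734.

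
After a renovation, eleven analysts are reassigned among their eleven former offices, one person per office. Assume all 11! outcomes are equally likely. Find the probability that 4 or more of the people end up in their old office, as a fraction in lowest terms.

Favorable outcomes: Σ_{i≥4} C(11,i)·!(11-i) = 330·1854 + 462·265 + 462·44 + 330·9 + 165·2 + 55·1 + 11·0 + 1·1 = 757934.
Total outcomes: 11! = 39916800.
Probability = 757934/39916800 = 378967/19958400.

378967/19958400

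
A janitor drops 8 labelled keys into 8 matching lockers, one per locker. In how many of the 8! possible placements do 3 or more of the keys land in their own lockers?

3235

# with exactly i fixed is C(8,i)·!(8-i); sum over i=3..8:
  i=3: C(8,3)·!5 = 56·44 = 2464
  i=4: C(8,4)·!4 = 70·9 = 630
  i=5: C(8,5)·!3 = 56·2 = 112
  i=6: C(8,6)·!2 = 28·1 = 28
  i=7: C(8,7)·!1 = 8·0 = 0
  i=8: C(8,8)·!0 = 1·1 = 1
Total = 3235.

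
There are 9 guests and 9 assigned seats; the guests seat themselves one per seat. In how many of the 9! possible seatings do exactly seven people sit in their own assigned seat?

36

Pick the 7 fixed positions: C(9,7) = 36 ways.
The other 2 form a derangement: !2 = 1.
Total: 36 × 1 = 36.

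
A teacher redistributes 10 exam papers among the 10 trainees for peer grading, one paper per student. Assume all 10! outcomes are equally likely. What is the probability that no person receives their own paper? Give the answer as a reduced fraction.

16481/44800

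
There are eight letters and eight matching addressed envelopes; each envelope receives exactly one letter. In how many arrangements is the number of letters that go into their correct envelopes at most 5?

40291

Sum C(8,i)·!(8-i) for i = 0..5:
  i=0: C(8,0)·!8 = 1·14833 = 14833
  i=1: C(8,1)·!7 = 8·1854 = 14832
  i=2: C(8,2)·!6 = 28·265 = 7420
  i=3: C(8,3)·!5 = 56·44 = 2464
  i=4: C(8,4)·!4 = 70·9 = 630
  i=5: C(8,5)·!3 = 56·2 = 112
Total = 40291.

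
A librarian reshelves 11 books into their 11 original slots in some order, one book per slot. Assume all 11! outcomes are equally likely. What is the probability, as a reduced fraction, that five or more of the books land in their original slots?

73057/19958400

Favorable outcomes: Σ_{i≥5} C(11,i)·!(11-i) = 462·265 + 462·44 + 330·9 + 165·2 + 55·1 + 11·0 + 1·1 = 146114.
Total outcomes: 11! = 39916800.
Probability = 146114/39916800 = 73057/19958400.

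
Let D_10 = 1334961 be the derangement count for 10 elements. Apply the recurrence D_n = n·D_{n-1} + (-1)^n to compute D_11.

D_11 = 11·1334961 - 1 = 14684570.

14684570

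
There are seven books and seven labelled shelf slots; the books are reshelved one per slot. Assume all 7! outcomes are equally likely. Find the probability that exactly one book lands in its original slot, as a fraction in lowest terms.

Favorable outcomes: C(7,1)·!6 = 7·265 = 1855.
Total outcomes: 7! = 5040.
Probability = 1855/5040 = 53/144.

53/144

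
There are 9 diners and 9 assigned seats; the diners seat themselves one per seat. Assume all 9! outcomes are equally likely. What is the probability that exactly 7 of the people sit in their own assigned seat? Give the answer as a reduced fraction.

1/10080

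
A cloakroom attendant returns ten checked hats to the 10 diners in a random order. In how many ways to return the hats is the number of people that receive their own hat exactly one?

Pick the single fixed position: C(10,1) = 10 ways.
The remaining 9 must be deranged: !9 = 133496.
Total: 10 × 133496 = 1334960.

1334960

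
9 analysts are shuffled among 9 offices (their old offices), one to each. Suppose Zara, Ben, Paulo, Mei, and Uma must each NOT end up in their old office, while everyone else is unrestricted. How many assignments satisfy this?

205056

Inclusion-exclusion on the 5 forbidden self-matches:
Σ_{j=0}^{5} (-1)^j C(5,j)(9-j)!
= C(5,0)·9! - C(5,1)·8! + C(5,2)·7! - C(5,3)·6! + C(5,4)·5! - C(5,5)·4!
= 362880 - 201600 + 50400 - 7200 + 600 - 24
= 205056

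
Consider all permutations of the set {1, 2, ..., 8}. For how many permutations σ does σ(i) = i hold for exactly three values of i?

Choose which 3 of the 8 are fixed: C(8,3) = 56.
The other 5 form a derangement: !5 = 44.
Total: 56 × 44 = 2464.

2464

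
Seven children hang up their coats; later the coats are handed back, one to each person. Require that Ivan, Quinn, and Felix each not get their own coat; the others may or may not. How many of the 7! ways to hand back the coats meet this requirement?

Inclusion-exclusion on the 3 forbidden self-matches:
Σ_{j=0}^{3} (-1)^j C(3,j)(7-j)!
= C(3,0)·7! - C(3,1)·6! + C(3,2)·5! - C(3,3)·4!
= 5040 - 2160 + 360 - 24
= 3216

3216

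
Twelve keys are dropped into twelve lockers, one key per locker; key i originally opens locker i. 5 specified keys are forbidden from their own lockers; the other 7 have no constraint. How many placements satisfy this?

Inclusion-exclusion on the 5 forbidden self-matches:
Σ_{j=0}^{5} (-1)^j C(5,j)(12-j)!
= C(5,0)·12! - C(5,1)·11! + C(5,2)·10! - C(5,3)·9! + C(5,4)·8! - C(5,5)·7!
= 479001600 - 199584000 + 36288000 - 3628800 + 201600 - 5040
= 312273360

312273360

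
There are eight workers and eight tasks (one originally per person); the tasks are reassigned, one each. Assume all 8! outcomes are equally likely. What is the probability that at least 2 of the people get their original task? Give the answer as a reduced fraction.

2131/8064

Favorable outcomes: Σ_{i≥2} C(8,i)·!(8-i) = 28·265 + 56·44 + 70·9 + 56·2 + 28·1 + 8·0 + 1·1 = 10655.
Total outcomes: 8! = 40320.
Probability = 10655/40320 = 2131/8064.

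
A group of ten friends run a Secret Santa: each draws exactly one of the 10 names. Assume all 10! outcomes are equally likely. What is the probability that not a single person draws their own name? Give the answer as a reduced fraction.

Favorable outcomes: !10 = 1334961.
Total outcomes: 10! = 3628800.
Probability = 1334961/3628800 = 16481/44800.

16481/44800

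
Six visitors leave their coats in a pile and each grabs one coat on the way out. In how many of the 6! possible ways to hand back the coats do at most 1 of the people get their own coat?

529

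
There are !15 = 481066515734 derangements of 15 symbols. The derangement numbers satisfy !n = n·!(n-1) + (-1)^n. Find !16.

7697064251745

!16 = 16·481066515734 + 1 = 7697064251745.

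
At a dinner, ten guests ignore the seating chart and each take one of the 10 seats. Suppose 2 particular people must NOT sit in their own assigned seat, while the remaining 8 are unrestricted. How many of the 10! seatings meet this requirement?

Let A_j be the event that the j-th constrained one is fixed. By inclusion-exclusion over the 2 events:
Σ_{j=0}^{2} (-1)^j C(2,j)(10-j)!
= C(2,0)·10! - C(2,1)·9! + C(2,2)·8!
= 3628800 - 725760 + 40320
= 2943360

2943360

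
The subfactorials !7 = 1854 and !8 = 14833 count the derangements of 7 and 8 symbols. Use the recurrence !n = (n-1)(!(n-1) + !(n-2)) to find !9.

133496

!9 = (9-1)·(!8 + !7) = 8·(14833 + 1854) = 8·16687 = 133496.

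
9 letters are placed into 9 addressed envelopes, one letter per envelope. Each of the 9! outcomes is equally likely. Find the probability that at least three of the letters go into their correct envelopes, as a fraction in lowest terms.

Favorable outcomes: Σ_{i≥3} C(9,i)·!(9-i) = 84·265 + 126·44 + 126·9 + 84·2 + 36·1 + 9·0 + 1·1 = 29143.
Total outcomes: 9! = 362880.
Probability = 29143/362880 = 29143/362880.

29143/362880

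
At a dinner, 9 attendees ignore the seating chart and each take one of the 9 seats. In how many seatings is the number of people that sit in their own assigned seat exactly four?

Choose which 4 of the 9 are fixed: C(9,4) = 126.
The remaining 5 must be deranged: !5 = 44.
Total: 126 × 44 = 5544.

5544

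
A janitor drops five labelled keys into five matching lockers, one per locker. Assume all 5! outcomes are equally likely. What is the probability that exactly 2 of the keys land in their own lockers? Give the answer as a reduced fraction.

1/6

Favorable outcomes: C(5,2)·!3 = 10·2 = 20.
Total outcomes: 5! = 120.
Probability = 20/120 = 1/6.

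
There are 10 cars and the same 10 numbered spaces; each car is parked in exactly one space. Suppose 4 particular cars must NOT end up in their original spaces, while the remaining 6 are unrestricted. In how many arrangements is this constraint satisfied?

2399760

Let A_j be the event that the j-th constrained one is fixed. By inclusion-exclusion over the 4 events:
Σ_{j=0}^{4} (-1)^j C(4,j)(10-j)!
= C(4,0)·10! - C(4,1)·9! + C(4,2)·8! - C(4,3)·7! + C(4,4)·6!
= 3628800 - 1451520 + 241920 - 20160 + 720
= 2399760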